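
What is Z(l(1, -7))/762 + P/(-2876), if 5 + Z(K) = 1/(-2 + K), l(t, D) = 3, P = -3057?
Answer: 1158965/1095756 ≈ 1.0577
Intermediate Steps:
Z(K) = -5 + 1/(-2 + K)
Z(l(1, -7))/762 + P/(-2876) = ((11 - 5*3)/(-2 + 3))/762 - 3057/(-2876) = ((11 - 15)/1)*(1/762) - 3057*(-1/2876) = (1*(-4))*(1/762) + 3057/2876 = -4*1/762 + 3057/2876 = -2/381 + 3057/2876 = 1158965/1095756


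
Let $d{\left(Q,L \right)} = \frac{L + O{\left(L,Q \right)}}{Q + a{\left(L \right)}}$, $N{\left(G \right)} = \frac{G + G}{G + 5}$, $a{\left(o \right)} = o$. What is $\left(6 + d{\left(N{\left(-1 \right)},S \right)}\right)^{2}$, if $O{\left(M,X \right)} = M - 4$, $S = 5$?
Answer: $\frac{484}{9} \approx 53.778$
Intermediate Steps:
$N{\left(G \right)} = \frac{2 G}{5 + G}$
$O{\left(M,X \right)} = -4 + M$ ($O{\left(M,X \right)} = M - 4 = -4 + M$)
$d{\left(Q,L \right)} = \frac{-4 + 2 L}{L + Q}$ ($d{\left(Q,L \right)} = \frac{L + \left(-4 + L\right)}{Q + L} = \frac{-4 + 2 L}{L + Q}$)
$\left(6 + d{\left(N{\left(-1 \right)},S \right)}\right)^{2} = \left(6 + \frac{2 \left(-2 + 5\right)}{5 + 2 \left(-1\right) \frac{1}{5 - 1}}\right)^{2} = \left(6 + 2 \frac{1}{5 + 2 \left(-1\right) \frac{1}{4}} \cdot 3\right)^{2} = \left(6 + 2 \frac{1}{5 - \frac{1}{2}} \cdot 3\right)^{2} = \left(6 + 2 \frac{1}{\frac{9}{2}} \cdot 3\right)^{2} = \left(6 + 2 \cdot \frac{2}{9} \cdot 3\right)^{2} = \left(6 + \frac{4}{3}\right)^{2} = \left(\frac{22}{3}\right)^{2} = \frac{484}{9}$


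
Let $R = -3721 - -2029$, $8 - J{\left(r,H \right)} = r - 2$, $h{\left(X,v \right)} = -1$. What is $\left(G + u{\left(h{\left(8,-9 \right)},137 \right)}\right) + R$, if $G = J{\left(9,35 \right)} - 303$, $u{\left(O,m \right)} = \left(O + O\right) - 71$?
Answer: $-2067$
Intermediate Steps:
$J{\left(r,H \right)} = 10 - r$ ($J{\left(r,H \right)} = 8 - \left(r - 2\right) = 8 - \left(-2 + r\right) = 10 - r$)
$u{\left(O,m \right)} = -71 + 2 O$ ($u{\left(O,m \right)} = 2 O - 71 = -71 + 2 O$)
$R = -1692$ ($R = -3721 + 2029 = -1692$)
$G = -302$ ($G = \left(10 - 9\right) - 303 = 1 - 303 = -302$)
$\left(G + u{\left(h{\left(8,-9 \right)},137 \right)}\right) + R = \left(-302 + \left(-71 + 2 \left(-1\right)\right)\right) - 1692 = \left(-302 - 73\right) - 1692 = -375 - 1692 = -2067$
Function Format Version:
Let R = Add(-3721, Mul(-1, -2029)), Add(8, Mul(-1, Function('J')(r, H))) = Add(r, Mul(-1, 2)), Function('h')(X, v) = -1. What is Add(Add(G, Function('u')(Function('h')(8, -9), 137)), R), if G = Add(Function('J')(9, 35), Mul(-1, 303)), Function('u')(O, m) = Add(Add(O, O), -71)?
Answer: -2067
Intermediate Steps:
Function('J')(r, H) = Add(10, Mul(-1, r)) (Function('J')(r, H) = Add(8, Mul(-1, Add(r, Mul(-1, 2)))) = Add(8, Mul(-1, Add(r, -2))) = Add(8, Mul(-1, Add(-2, r))) = Add(8, Add(2, Mul(-1, r))) = Add(10, Mul(-1, r)))
Function('u')(O, m) = Add(-71, Mul(2, O)) (Function('u')(O, m) = Add(Mul(2, O), -71) = Add(-71, Mul(2, O)))
R = -1692 (R = Add(-3721, 2029) = -1692)
G = -302 (G = Add(Add(10, Mul(-1, 9)), Mul(-1, 303)) = Add(Add(10, -9), -303) = Add(1, -303) = -302)
Add(Add(G, Function('u')(Function('h')(8, -9), 137)), R) = Add(Add(-302, Add(-71, Mul(2, -1))), -1692) = Add(Add(-302, Add(-71, -2)), -1692) = Add(Add(-302, -73), -1692) = Add(-375, -1692) = -2067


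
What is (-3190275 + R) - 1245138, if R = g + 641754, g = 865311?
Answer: -2928348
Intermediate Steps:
R = 1507065 (R = 865311 + 641754 = 1507065)
(-3190275 + R) - 1245138 = (-3190275 + 1507065) - 1245138 = -1683210 - 1245138 = -2928348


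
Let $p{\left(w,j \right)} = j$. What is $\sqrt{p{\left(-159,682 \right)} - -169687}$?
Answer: $\sqrt{170369} \approx 412.76$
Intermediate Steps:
$\sqrt{p{\left(-159,682 \right)} - -169687} = \sqrt{682 - -169687} = \sqrt{682 + \left(-28092 + 197779\right)} = \sqrt{682 + 169687} = \sqrt{170369}$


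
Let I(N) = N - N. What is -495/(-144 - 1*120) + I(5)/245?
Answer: 15/8 ≈ 1.8750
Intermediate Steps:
I(N) = 0
-495/(-144 - 1*120) + I(5)/245 = -495/(-144 - 1*120) + 0/245 = -495/(-144 - 120) + 0*(1/245) = -495/(-264) + 0 = -495*(-1/264) + 0 = 15/8 + 0 = 15/8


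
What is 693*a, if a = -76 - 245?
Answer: -222453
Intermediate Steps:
a = -321
693*a = 693*(-321) = -222453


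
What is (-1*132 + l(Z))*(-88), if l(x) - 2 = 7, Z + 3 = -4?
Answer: 10824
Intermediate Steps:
Z = -7 (Z = -3 - 4 = -7)
l(x) = 9 (l(x) = 2 + 7 = 9)
(-1*132 + l(Z))*(-88) = (-1*132 + 9)*(-88) = (-132 + 9)*(-88) = -123*(-88) = 10824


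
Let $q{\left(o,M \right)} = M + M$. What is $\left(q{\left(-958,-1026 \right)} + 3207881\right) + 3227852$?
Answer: $6433681$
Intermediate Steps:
$q{\left(o,M \right)} = 2 M$
$\left(q{\left(-958,-1026 \right)} + 3207881\right) + 3227852 = \left(2 \left(-1026\right) + 3207881\right) + 3227852 = \left(-2052 + 3207881\right) + 3227852 = 3205829 + 3227852 = 6433681$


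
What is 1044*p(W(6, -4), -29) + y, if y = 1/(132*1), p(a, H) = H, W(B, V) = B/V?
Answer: -3996431/132 ≈ -30276.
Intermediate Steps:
y = 1/132 ≈ 0.0075758
1044*p(W(6, -4), -29) + y = 1044*(-29) + 1/132 = -30276 + 1/132 = -3996431/132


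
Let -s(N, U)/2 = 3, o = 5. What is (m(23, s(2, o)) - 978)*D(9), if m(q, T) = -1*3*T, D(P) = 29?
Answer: -27840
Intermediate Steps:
s(N, U) = -6 (s(N, U) = -2*3 = -6)
m(q, T) = -3*T
(m(23, s(2, o)) - 978)*D(9) = (-3*(-6) - 978)*29 = (18 - 978)*29 = -960*29 = -27840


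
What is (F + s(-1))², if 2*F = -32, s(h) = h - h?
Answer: 256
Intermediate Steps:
s(h) = 0
F = -16 (F = (½)*(-32) = -16)
(F + s(-1))² = (-16 + 0)² = (-16)² = 256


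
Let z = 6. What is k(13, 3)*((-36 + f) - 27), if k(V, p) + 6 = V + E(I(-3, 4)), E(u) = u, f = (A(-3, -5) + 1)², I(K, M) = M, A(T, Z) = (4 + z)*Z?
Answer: 25718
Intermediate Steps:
A(T, Z) = 10*Z (A(T, Z) = (4 + 6)*Z = 10*Z)
f = 2401 (f = (10*(-5) + 1)² = (-50 + 1)² = (-49)² = 2401)
k(V, p) = -2 + V (k(V, p) = -6 + (V + 4) = -6 + (4 + V) = -2 + V)
k(13, 3)*((-36 + f) - 27) = (-2 + 13)*((-36 + 2401) - 27) = 11*(2365 - 27) = 11*2338 = 25718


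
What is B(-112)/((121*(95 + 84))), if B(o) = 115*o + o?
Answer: -12992/21659 ≈ -0.59984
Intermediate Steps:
B(o) = 116*o
B(-112)/((121*(95 + 84))) = (116*(-112))/((121*(95 + 84))) = -12992/(121*179) = -12992/21659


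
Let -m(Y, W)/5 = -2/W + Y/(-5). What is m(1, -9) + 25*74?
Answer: 16649/9 ≈ 1849.9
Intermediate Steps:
m(Y, W) = Y + 10/W (m(Y, W) = -5*(-2/W + Y/(-5)) = -5*(-2/W + Y*(-1/5)) = -5*(-2/W - Y/5) = Y + 10/W)
m(1, -9) + 25*74 = (1 + 10/(-9)) + 25*74 = (1 + 10*(-1/9)) + 1850 = (1 - 10/9) + 1850 = -1/9 + 1850 = 16649/9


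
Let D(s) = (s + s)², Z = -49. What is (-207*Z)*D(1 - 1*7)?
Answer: 1460592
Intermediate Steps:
D(s) = 4*s² (D(s) = (2*s)² = 4*s²)
(-207*Z)*D(1 - 1*7) = (-207*(-49))*(4*(1 - 1*7)²) = 10143*(4*(1 - 7)²) = 10143*(4*(-6)²) = 10143*(4*36) = 10143*144 = 1460592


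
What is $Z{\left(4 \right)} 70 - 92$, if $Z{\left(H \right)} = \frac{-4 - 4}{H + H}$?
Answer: $-162$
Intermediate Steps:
$Z{\left(H \right)} = - \frac{4}{H}$ ($Z{\left(H \right)} = - \frac{8}{2 H} = - 8 \frac{1}{2 H} = - \frac{4}{H}$)
$Z{\left(4 \right)} 70 - 92 = - \frac{4}{4} \cdot 70 - 92 = \left(-4\right) \frac{1}{4} \cdot 70 - 92 = \left(-1\right) 70 - 92 = -70 - 92 = -162$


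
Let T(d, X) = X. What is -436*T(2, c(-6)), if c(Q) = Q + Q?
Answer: 5232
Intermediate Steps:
c(Q) = 2*Q
-436*T(2, c(-6)) = -872*(-6) = -436*(-12) = 5232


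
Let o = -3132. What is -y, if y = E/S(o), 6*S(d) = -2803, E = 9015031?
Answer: 54090186/2803 ≈ 19297.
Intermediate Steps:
S(d) = -2803/6 (S(d) = (⅙)*(-2803) = -2803/6)
y = -54090186/2803 (y = 9015031/(-2803/6) = 9015031*(-6/2803) = -54090186/2803 ≈ -19297.)
-y = -1*(-54090186/2803) = 54090186/2803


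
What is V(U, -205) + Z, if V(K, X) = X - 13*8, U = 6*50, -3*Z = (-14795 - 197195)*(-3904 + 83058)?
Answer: 16779855533/3 ≈ 5.5933e+9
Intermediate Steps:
Z = 16779856460/3 (Z = -(-14795 - 197195)*(-3904 + 83058)/3 = -(-211990)*79154/3 = -1/3*(-16779856460) = 16779856460/3 ≈ 5.5933e+9)
U = 300
V(K, X) = -104 + X (V(K, X) = X - 104 = -104 + X)
V(U, -205) + Z = (-104 - 205) + 16779856460/3 = -309 + 16779856460/3 = 16779855533/3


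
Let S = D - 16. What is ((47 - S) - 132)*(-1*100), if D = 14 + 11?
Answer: 9400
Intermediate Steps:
D = 25
S = 9 (S = 25 - 16 = 9)
((47 - S) - 132)*(-1*100) = ((47 - 1*9) - 132)*(-1*100) = ((47 - 9) - 132)*(-100) = (38 - 132)*(-100) = -94*(-100) = 9400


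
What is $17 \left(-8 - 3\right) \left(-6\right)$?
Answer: $1122$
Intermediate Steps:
$17 \left(-8 - 3\right) \left(-6\right) = 17 \left(-11\right) \left(-6\right) = \left(-187\right) \left(-6\right) = 1122$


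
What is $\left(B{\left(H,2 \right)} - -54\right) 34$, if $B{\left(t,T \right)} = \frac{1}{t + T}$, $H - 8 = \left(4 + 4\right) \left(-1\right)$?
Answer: $1853$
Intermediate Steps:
$H = 0$ ($H = 8 + \left(4 + 4\right) \left(-1\right) = 8 + 8 \left(-1\right) = 8 - 8 = 0$)
$B{\left(t,T \right)} = \frac{1}{T + t}$
$\left(B{\left(H,2 \right)} - -54\right) 34 = \left(\frac{1}{2 + 0} - -54\right) 34 = \left(\frac{1}{2} + 54\right) 34 = \frac{109}{2} \cdot 34 = 1853$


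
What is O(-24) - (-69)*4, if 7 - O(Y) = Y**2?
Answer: -293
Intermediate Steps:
O(Y) = 7 - Y**2
O(-24) - (-69)*4 = (7 - 1*(-24)**2) - (-69)*4 = (7 - 1*576) - 1*(-276) = (7 - 576) + 276 = -569 + 276 = -293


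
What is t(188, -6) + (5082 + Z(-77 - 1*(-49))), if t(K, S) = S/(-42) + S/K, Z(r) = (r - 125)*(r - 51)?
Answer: 11297275/658 ≈ 17169.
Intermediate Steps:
Z(r) = (-125 + r)*(-51 + r)
t(K, S) = -S/42 + S/K (t(K, S) = S*(-1/42) + S/K = -S/42 + S/K)
t(188, -6) + (5082 + Z(-77 - 1*(-49))) = (-1/42*(-6) - 6/188) + (5082 + (6375 + (-77 - 1*(-49))**2 - 176*(-77 - 1*(-49)))) = (1/7 - 6*1/188) + (5082 + (6375 + (-77 + 49)**2 - 176*(-77 + 49))) = (1/7 - 3/94) + (5082 + (6375 + (-28)**2 - 176*(-28))) = 73/658 + (5082 + (6375 + 784 + 4928)) = 73/658 + (5082 + 12087) = 73/658 + 17169 = 11297275/658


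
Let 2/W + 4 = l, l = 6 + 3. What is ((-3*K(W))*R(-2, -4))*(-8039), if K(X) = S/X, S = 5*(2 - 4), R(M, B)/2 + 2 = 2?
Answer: 0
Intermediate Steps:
l = 9
R(M, B) = 0 (R(M, B) = -4 + 2*2 = -4 + 4 = 0)
W = 2/5 (W = 2/(-4 + 9) = 2/5 ≈ 0.40000)
S = -10 (S = 5*(-2) = -10)
K(X) = -10/X
((-3*K(W))*R(-2, -4))*(-8039) = (-(-30)/2/5*0)*(-8039) = (-(-30)*5/2*0)*(-8039) = (-3*(-25)*0)*(-8039) = (75*0)*(-8039) = 0*(-8039) = 0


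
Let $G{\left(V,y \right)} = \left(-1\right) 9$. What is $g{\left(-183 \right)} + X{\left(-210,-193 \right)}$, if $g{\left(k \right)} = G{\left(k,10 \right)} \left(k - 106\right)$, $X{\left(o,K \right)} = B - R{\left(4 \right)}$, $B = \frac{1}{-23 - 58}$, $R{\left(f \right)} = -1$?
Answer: $\frac{210761}{81} \approx 2602.0$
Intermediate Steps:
$G{\left(V,y \right)} = -9$
$B = - \frac{1}{81}$ ($B = \frac{1}{-81} = - \frac{1}{81} \approx -0.012346$)
$X{\left(o,K \right)} = \frac{80}{81}$ ($X{\left(o,K \right)} = - \frac{1}{81} - -1 = - \frac{1}{81} + 1 = \frac{80}{81}$)
$g{\left(k \right)} = 954 - 9 k$ ($g{\left(k \right)} = - 9 \left(k - 106\right) = - 9 \left(-106 + k\right) = 954 - 9 k$)
$g{\left(-183 \right)} + X{\left(-210,-193 \right)} = \left(954 - -1647\right) + \frac{80}{81} = \left(954 + 1647\right) + \frac{80}{81} = 2601 + \frac{80}{81} = \frac{210761}{81}$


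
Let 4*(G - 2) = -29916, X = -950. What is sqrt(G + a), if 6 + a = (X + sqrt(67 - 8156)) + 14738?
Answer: sqrt(6305 + I*sqrt(8089)) ≈ 79.406 + 0.5663*I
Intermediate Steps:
G = -7477 (G = 2 + (1/4)*(-29916) = 2 - 7479 = -7477)
a = 13782 + I*sqrt(8089) (a = -6 + ((-950 + sqrt(67 - 8156)) + 14738) = -6 + ((-950 + sqrt(-8089)) + 14738) = -6 + ((-950 + I*sqrt(8089)) + 14738) = -6 + (13788 + I*sqrt(8089)) = 13782 + I*sqrt(8089) ≈ 13782.0 + 89.939*I)
sqrt(G + a) = sqrt(-7477 + (13782 + I*sqrt(8089))) = sqrt(6305 + I*sqrt(8089))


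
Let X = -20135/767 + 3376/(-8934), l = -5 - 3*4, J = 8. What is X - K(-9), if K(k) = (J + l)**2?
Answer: -368759050/3426189 ≈ -107.63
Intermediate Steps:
l = -17 (l = -5 - 12 = -17)
K(k) = 81 (K(k) = (8 - 17)**2 = (-9)**2 = 81)
X = -91237741/3426189 (X = -20135*1/767 + 3376*(-1/8934) = -20135/767 - 1688/4467 = -91237741/3426189 ≈ -26.630)
X - K(-9) = -91237741/3426189 - 1*81 = -91237741/3426189 - 81 = -368759050/3426189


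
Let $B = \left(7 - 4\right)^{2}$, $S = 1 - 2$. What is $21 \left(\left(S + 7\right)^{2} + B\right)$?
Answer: $945$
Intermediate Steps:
$S = -1$
$B = 9$ ($B = 3^{2} = 9$)
$21 \left(\left(S + 7\right)^{2} + B\right) = 21 \left(\left(-1 + 7\right)^{2} + 9\right) = 21 \left(6^{2} + 9\right) = 21 \left(36 + 9\right) = 21 \cdot 45 = 945$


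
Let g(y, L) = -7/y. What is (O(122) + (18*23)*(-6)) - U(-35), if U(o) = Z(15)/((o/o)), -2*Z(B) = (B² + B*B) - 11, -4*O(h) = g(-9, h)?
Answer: -81529/36 ≈ -2264.7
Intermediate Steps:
O(h) = -7/36 (O(h) = -(-7)/(4*(-9)) = -(-7)*(-1)/(4*9) = -¼*7/9 = -7/36)
Z(B) = 11/2 - B² (Z(B) = -((B² + B*B) - 11)/2 = -((B² + B²) - 11)/2 = -(2*B² - 11)/2 = -(-11 + 2*B²)/2 = 11/2 - B²)
U(o) = -439/2 (U(o) = (11/2 - 1*15²)/((o/o)) = (11/2 - 1*225)/1 = (11/2 - 225)*1 = -439/2*1 = -439/2)
(O(122) + (18*23)*(-6)) - U(-35) = (-7/36 + (18*23)*(-6)) - 1*(-439/2) = (-7/36 + 414*(-6)) + 439/2 = (-7/36 - 2484) + 439/2 = -89431/36 + 439/2 = -81529/36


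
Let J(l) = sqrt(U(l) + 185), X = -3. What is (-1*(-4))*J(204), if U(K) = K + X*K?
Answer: 4*I*sqrt(223) ≈ 59.733*I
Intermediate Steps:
U(K) = -2*K (U(K) = K - 3*K = -2*K)
J(l) = sqrt(185 - 2*l) (J(l) = sqrt(-2*l + 185) = sqrt(185 - 2*l))
(-1*(-4))*J(204) = (-1*(-4))*sqrt(185 - 2*204) = 4*sqrt(185 - 408) = 4*sqrt(-223) = 4*(I*sqrt(223)) = 4*I*sqrt(223)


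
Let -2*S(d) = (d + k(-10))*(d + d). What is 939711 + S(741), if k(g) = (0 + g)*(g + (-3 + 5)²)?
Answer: 346170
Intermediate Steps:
k(g) = g*(4 + g) (k(g) = g*(g + 2²) = g*(g + 4) = g*(4 + g))
S(d) = -d*(60 + d) (S(d) = -(d - 10*(4 - 10))*(d + d)/2 = -(d - 10*(-6))*2*d/2 = -(d + 60)*2*d/2 = -(60 + d)*2*d/2 = -d*(60 + d))
939711 + S(741) = 939711 - 1*741*(60 + 741) = 939711 - 1*741*801 = 939711 - 593541 = 346170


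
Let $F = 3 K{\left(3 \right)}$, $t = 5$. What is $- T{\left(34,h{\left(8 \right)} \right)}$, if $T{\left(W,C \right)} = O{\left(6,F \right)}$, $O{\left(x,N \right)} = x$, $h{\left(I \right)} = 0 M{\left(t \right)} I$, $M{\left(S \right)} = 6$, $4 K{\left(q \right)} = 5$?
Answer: $-6$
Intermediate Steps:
$K{\left(q \right)} = \frac{5}{4}$ ($K{\left(q \right)} = \frac{1}{4} \cdot 5 = \frac{5}{4}$)
$h{\left(I \right)} = 0$ ($h{\left(I \right)} = 0 \cdot 6 I = 0 I = 0$)
$F = \frac{15}{4}$ ($F = 3 \cdot \frac{5}{4} = \frac{15}{4} \approx 3.75$)
$T{\left(W,C \right)} = 6$
$- T{\left(34,h{\left(8 \right)} \right)} = \left(-1\right) 6 = -6$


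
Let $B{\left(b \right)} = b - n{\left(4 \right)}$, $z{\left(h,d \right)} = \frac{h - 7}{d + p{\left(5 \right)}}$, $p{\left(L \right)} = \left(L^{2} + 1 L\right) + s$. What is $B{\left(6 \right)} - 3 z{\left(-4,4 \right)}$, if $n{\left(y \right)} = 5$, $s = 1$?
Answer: $\frac{68}{35} \approx 1.9429$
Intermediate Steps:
$p{\left(L \right)} = 1 + L + L^{2}$ ($p{\left(L \right)} = \left(L^{2} + 1 L\right) + 1 = \left(L^{2} + L\right) + 1 = \left(L + L^{2}\right) + 1 = 1 + L + L^{2}$)
$z{\left(h,d \right)} = \frac{-7 + h}{31 + d}$ ($z{\left(h,d \right)} = \frac{h - 7}{d + \left(1 + 5 + 5^{2}\right)} = \frac{-7 + h}{d + \left(1 + 5 + 25\right)} = \frac{-7 + h}{d + 31} = \frac{-7 + h}{31 + d}$)
$B{\left(b \right)} = -5 + b$ ($B{\left(b \right)} = b - 5 = -5 + b$)
$B{\left(6 \right)} - 3 z{\left(-4,4 \right)} = \left(-5 + 6\right) - 3 \frac{-7 - 4}{31 + 4} = 1 - 3 \cdot \frac{1}{35} \left(-11\right) = 1 - - \frac{33}{35} = 1 + \frac{33}{35} = \frac{68}{35}$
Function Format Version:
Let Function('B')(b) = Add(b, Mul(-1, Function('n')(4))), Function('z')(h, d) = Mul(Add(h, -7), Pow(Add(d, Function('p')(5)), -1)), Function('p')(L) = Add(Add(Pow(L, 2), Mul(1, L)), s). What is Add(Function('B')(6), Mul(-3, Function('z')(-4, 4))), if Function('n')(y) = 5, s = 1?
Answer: Rational(68, 35) ≈ 1.9429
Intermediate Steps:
Function('p')(L) = Add(1, L, Pow(L, 2)) (Function('p')(L) = Add(Add(Pow(L, 2), Mul(1, L)), 1) = Add(Add(Pow(L, 2), L), 1) = Add(Add(L, Pow(L, 2)), 1) = Add(1, L, Pow(L, 2)))
Function('z')(h, d) = Mul(Pow(Add(31, d), -1), Add(-7, h)) (Function('z')(h, d) = Mul(Add(h, -7), Pow(Add(d, Add(1, 5, Pow(5, 2))), -1)) = Mul(Add(-7, h), Pow(Add(d, Add(1, 5, 25)), -1)) = Mul(Add(-7, h), Pow(Add(d, 31), -1)) = Mul(Add(-7, h), Pow(Add(31, d), -1)) = Mul(Pow(Add(31, d), -1), Add(-7, h)))
Function('B')(b) = Add(-5, b) (Function('B')(b) = Add(b, Mul(-1, 5)) = Add(b, -5) = Add(-5, b))
Add(Function('B')(6), Mul(-3, Function('z')(-4, 4))) = Add(Add(-5, 6), Mul(-3, Mul(Pow(Add(31, 4), -1), Add(-7, -4)))) = Add(1, Mul(-3, Mul(Pow(35, -1), -11))) = Add(1, Mul(-3, Mul(Rational(1, 35), -11))) = Add(1, Mul(-3, Rational(-11, 35))) = Add(1, Rational(33, 35)) = Rational(68, 35)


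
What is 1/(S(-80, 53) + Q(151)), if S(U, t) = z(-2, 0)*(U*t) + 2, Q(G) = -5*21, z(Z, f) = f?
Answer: -1/103 ≈ -0.0097087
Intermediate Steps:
Q(G) = -105
S(U, t) = 2 (S(U, t) = 0*(U*t) + 2 = 0 + 2 = 2)
1/(S(-80, 53) + Q(151)) = 1/(2 - 105) = 1/(-103) = -1/103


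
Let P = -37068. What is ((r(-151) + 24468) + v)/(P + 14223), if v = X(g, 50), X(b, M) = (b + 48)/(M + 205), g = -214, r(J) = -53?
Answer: -6225659/5825475 ≈ -1.0687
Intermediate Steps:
X(b, M) = (48 + b)/(205 + M)
v = -166/255 (v = (48 - 214)/(205 + 50) = -166/255 ≈ -0.65098)
((r(-151) + 24468) + v)/(P + 14223) = ((-53 + 24468) - 166/255)/(-37068 + 14223) = (24415 - 166/255)/(-22845) = (6225659/255)*(-1/22845) = -6225659/5825475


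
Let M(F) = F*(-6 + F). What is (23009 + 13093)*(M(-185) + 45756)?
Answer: 2927547282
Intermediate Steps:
(23009 + 13093)*(M(-185) + 45756) = (23009 + 13093)*(-185*(-6 - 185) + 45756) = 36102*(-185*(-191) + 45756) = 36102*(35335 + 45756) = 36102*81091 = 2927547282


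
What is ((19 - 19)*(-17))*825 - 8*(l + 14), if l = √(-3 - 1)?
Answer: -112 - 16*I ≈ -112.0 - 16.0*I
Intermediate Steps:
l = 2*I (l = √(-4) = 2*I ≈ 2.0*I)
((19 - 19)*(-17))*825 - 8*(l + 14) = ((19 - 19)*(-17))*825 - 8*(2*I + 14) = (0*(-17))*825 - 8*(14 + 2*I) = 0*825 + (-112 - 16*I) = 0 + (-112 - 16*I) = -112 - 16*I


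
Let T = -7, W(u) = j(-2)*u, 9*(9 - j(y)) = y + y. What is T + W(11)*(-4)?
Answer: -3803/9 ≈ -422.56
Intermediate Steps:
j(y) = 9 - 2*y/9 (j(y) = 9 - (y + y)/9 = 9 - 2*y/9)
W(u) = 85*u/9 (W(u) = (9 - 2/9*(-2))*u = (9 + 4/9)*u = 85*u/9)
T + W(11)*(-4) = -7 + ((85/9)*11)*(-4) = -7 + (935/9)*(-4) = -7 - 3740/9 = -3803/9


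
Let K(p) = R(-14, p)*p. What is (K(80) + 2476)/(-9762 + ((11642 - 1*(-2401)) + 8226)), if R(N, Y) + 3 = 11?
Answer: 3116/12507 ≈ 0.24914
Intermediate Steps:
R(N, Y) = 8 (R(N, Y) = -3 + 11 = 8)
K(p) = 8*p
(K(80) + 2476)/(-9762 + ((11642 - 1*(-2401)) + 8226)) = (8*80 + 2476)/(-9762 + ((11642 - 1*(-2401)) + 8226)) = (640 + 2476)/(-9762 + ((11642 + 2401) + 8226)) = 3116/(-9762 + (14043 + 8226)) = 3116/(-9762 + 22269) = 3116/12507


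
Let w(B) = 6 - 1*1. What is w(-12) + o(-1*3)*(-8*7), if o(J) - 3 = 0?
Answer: -163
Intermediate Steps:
w(B) = 5 (w(B) = 6 - 1 = 5)
o(J) = 3 (o(J) = 3 + 0 = 3)
w(-12) + o(-1*3)*(-8*7) = 5 + 3*(-8*7) = 5 + 3*(-56) = 5 - 168 = -163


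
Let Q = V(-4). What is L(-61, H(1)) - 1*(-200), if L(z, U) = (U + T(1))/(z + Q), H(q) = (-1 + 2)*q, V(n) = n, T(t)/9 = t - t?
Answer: 12999/65 ≈ 199.98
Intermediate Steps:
T(t) = 0 (T(t) = 9*(t - t) = 9*0 = 0)
H(q) = q (H(q) = 1*q = q)
Q = -4
L(z, U) = U/(-4 + z) (L(z, U) = (U + 0)/(z - 4) = U/(-4 + z))
L(-61, H(1)) - 1*(-200) = 1/(-4 - 61) - 1*(-200) = 1/(-65) + 200 = 1*(-1/65) + 200 = -1/65 + 200 = 12999/65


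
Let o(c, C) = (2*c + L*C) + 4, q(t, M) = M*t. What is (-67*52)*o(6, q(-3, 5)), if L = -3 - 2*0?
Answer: -212524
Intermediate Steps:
L = -3 (L = -3 + 0 = -3)
o(c, C) = 4 - 3*C + 2*c (o(c, C) = (2*c - 3*C) + 4 = (-3*C + 2*c) + 4 = 4 - 3*C + 2*c)
(-67*52)*o(6, q(-3, 5)) = (-67*52)*(4 - 15*(-3) + 2*6) = -3484*(4 - 3*(-15) + 12) = -3484*(4 + 45 + 12) = -3484*61 = -212524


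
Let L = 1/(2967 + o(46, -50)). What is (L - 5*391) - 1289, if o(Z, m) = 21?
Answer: -9693071/2988 ≈ -3244.0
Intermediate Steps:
L = 1/2988 (L = 1/(2967 + 21) = 1/2988 ≈ 0.00033467)
(L - 5*391) - 1289 = (1/2988 - 5*391) - 1289 = (1/2988 - 1955) - 1289 = -5841539/2988 - 1289 = -9693071/2988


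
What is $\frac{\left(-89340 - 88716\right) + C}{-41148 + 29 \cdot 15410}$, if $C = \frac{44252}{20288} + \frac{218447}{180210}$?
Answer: $- \frac{81372277570153}{185429190119520} \approx -0.43883$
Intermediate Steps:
$C = \frac{1550813207}{457012560}$ ($C = 44252 \cdot \frac{1}{20288} + 218447 \cdot \frac{1}{180210} = \frac{11063}{5072} + \frac{218447}{180210} = \frac{1550813207}{457012560} \approx 3.3934$)
$\frac{\left(-89340 - 88716\right) + C}{-41148 + 29 \cdot 15410} = \frac{\left(-89340 - 88716\right) + \frac{1550813207}{457012560}}{-41148 + 29 \cdot 15410} = \frac{\left(-89340 - 88716\right) + \frac{1550813207}{457012560}}{-41148 + 446890} = \frac{-178056 + \frac{1550813207}{457012560}}{405742} = \left(- \frac{81372277570153}{457012560}\right) \frac{1}{405742} = - \frac{81372277570153}{185429190119520}$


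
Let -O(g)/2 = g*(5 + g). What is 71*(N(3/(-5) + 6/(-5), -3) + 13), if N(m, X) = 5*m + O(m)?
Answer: 27548/25 ≈ 1101.9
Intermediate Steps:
O(g) = -2*g*(5 + g)
N(m, X) = 5*m - 2*m*(5 + m)
71*(N(3/(-5) + 6/(-5), -3) + 13) = 71*((3/(-5) + 6/(-5))*(-5 - 2*(3/(-5) + 6/(-5))) + 13) = 71*((3*(-1/5) + 6*(-1/5))*(-5 - 2*(3*(-1/5) + 6*(-1/5))) + 13) = 71*((-3/5 - 6/5)*(-5 - 2*(-3/5 - 6/5)) + 13) = 71*(-9*(-5 - 2*(-9/5))/5 + 13) = 71*(-9*(-5 + 18/5)/5 + 13) = 71*(-9/5*(-7/5) + 13) = 71*(63/25 + 13) = 71*(388/25) = 27548/25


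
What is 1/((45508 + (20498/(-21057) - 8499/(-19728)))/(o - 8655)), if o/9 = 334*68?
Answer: 9035360258832/2100485160763 ≈ 4.3016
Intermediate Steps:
o = 204408 (o = 9*(334*68) = 9*22712 = 204408)
1/((45508 + (20498/(-21057) - 8499/(-19728)))/(o - 8655)) = 1/((45508 + (20498/(-21057) - 8499/(-19728)))/(204408 - 8655)) = 1/((45508 + (20498*(-1/21057) - 8499*(-1/19728)))/195753) = 1/((45508 + (-20498/21057 + 2833/6576))*(1/195753)) = 1/((45508 - 25046789/46156944)*(1/195753)) = 1/((2100485160763/46156944)*(1/195753)) = 1/(2100485160763/9035360258832) = 9035360258832/2100485160763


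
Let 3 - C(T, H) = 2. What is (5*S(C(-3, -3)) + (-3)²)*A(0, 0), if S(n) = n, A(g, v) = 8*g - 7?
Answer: -98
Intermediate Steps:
A(g, v) = -7 + 8*g
C(T, H) = 1 (C(T, H) = 3 - 1*2 = 3 - 2 = 1)
(5*S(C(-3, -3)) + (-3)²)*A(0, 0) = (5*1 + (-3)²)*(-7 + 8*0) = (5 + 9)*(-7 + 0) = 14*(-7) = -98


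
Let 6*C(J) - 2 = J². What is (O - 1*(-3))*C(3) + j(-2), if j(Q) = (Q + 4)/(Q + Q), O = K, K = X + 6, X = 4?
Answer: 70/3 ≈ 23.333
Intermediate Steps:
K = 10 (K = 4 + 6 = 10)
O = 10
C(J) = ⅓ + J²/6
j(Q) = (4 + Q)/(2*Q) (j(Q) = (4 + Q)/((2*Q)) = (4 + Q)*(1/(2*Q)) = (4 + Q)/(2*Q))
(O - 1*(-3))*C(3) + j(-2) = (10 - 1*(-3))*(⅓ + (⅙)*3²) + (½)*(4 - 2)/(-2) = (10 + 3)*(⅓ + (⅙)*9) + (½)*(-½)*2 = 13*(⅓ + 3/2) - ½ = 13*(11/6) - ½ = 143/6 - ½ = 70/3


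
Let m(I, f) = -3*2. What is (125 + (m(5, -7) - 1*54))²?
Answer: 4225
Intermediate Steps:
m(I, f) = -6
(125 + (m(5, -7) - 1*54))² = (125 + (-6 - 1*54))² = (125 + (-6 - 54))² = (125 - 60)² = 65² = 4225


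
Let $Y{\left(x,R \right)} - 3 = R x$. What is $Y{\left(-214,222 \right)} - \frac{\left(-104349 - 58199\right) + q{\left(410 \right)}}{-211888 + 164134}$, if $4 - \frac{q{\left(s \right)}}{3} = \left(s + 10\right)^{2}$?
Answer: $- \frac{1134622753}{23877} \approx -47520.0$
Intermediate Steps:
$Y{\left(x,R \right)} = 3 + R x$
$q{\left(s \right)} = 12 - 3 \left(10 + s\right)^{2}$ ($q{\left(s \right)} = 12 - 3 \left(s + 10\right)^{2} = 12 - 3 \left(10 + s\right)^{2}$)
$Y{\left(-214,222 \right)} - \frac{\left(-104349 - 58199\right) + q{\left(410 \right)}}{-211888 + 164134} = \left(3 + 222 \left(-214\right)\right) - \frac{\left(-104349 - 58199\right) + \left(12 - 3 \left(10 + 410\right)^{2}\right)}{-211888 + 164134} = \left(3 - 47508\right) - \frac{-162548 + \left(12 - 3 \cdot 420^{2}\right)}{-47754} = -47505 - \left(-162548 + \left(12 - 529200\right)\right) \left(- \frac{1}{47754}\right) = -47505 - \left(-162548 - 529188\right) \left(- \frac{1}{47754}\right) = -47505 - \left(-691736\right) \left(- \frac{1}{47754}\right) = -47505 - \frac{345868}{23877} = - \frac{1134622753}{23877}$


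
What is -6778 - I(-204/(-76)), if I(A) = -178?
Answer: -6600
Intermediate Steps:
-6778 - I(-204/(-76)) = -6778 - 1*(-178) = -6778 + 178 = -6600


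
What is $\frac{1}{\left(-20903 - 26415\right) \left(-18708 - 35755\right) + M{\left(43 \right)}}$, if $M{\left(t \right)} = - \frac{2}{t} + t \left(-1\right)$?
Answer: $\frac{43}{110814448211} \approx 3.8804 \cdot 10^{-10}$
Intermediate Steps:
$M{\left(t \right)} = - t - \frac{2}{t}$ ($M{\left(t \right)} = - \frac{2}{t} - t = - t - \frac{2}{t}$)
$\frac{1}{\left(-20903 - 26415\right) \left(-18708 - 35755\right) + M{\left(43 \right)}} = \frac{1}{\left(-20903 - 26415\right) \left(-18708 - 35755\right) - \left(43 + \frac{2}{43}\right)} = \frac{1}{\left(-47318\right) \left(-54463\right) - \frac{1851}{43}} = \frac{1}{2577080234 - \frac{1851}{43}} = \frac{1}{\frac{110814448211}{43}} = \frac{43}{110814448211}$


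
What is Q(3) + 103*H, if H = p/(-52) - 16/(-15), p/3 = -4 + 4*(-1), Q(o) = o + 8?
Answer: 32839/195 ≈ 168.41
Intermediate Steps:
Q(o) = 8 + o
p = -24 (p = 3*(-4 + 4*(-1)) = 3*(-4 - 4) = 3*(-8) = -24)
H = 298/195 (H = -24/(-52) - 16/(-15) = -24*(-1/52) - 16*(-1/15) = 6/13 + 16/15 = 298/195 ≈ 1.5282)
Q(3) + 103*H = (8 + 3) + 103*(298/195) = 11 + 30694/195 = 32839/195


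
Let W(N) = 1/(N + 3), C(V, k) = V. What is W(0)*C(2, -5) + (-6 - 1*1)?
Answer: -19/3 ≈ -6.3333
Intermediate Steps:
W(N) = 1/(3 + N)
W(0)*C(2, -5) + (-6 - 1*1) = 2/(3 + 0) + (-6 - 1*1) = 2/3 + (-6 - 1) = (⅓)*2 - 7 = ⅔ - 7 = -19/3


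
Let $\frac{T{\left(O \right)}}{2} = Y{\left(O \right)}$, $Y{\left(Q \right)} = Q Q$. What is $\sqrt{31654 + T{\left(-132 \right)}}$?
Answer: $\sqrt{66502} \approx 257.88$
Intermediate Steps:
$Y{\left(Q \right)} = Q^{2}$
$T{\left(O \right)} = 2 O^{2}$
$\sqrt{31654 + T{\left(-132 \right)}} = \sqrt{31654 + 2 \left(-132\right)^{2}} = \sqrt{31654 + 2 \cdot 17424} = \sqrt{31654 + 34848} = \sqrt{66502}$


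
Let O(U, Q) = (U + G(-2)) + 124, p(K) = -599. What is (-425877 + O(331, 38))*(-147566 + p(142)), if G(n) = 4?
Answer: 63032057970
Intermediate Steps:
O(U, Q) = 128 + U (O(U, Q) = (U + 4) + 124 = (4 + U) + 124 = 128 + U)
(-425877 + O(331, 38))*(-147566 + p(142)) = (-425877 + (128 + 331))*(-147566 - 599) = (-425877 + 459)*(-148165) = -425418*(-148165) = 63032057970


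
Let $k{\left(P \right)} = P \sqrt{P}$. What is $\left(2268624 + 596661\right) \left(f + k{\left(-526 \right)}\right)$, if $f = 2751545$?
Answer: $7883960615325 - 1507139910 i \sqrt{526} \approx 7.884 \cdot 10^{12} - 3.4566 \cdot 10^{10} i$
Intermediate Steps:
$k{\left(P \right)} = P^{\frac{3}{2}}$
$\left(2268624 + 596661\right) \left(f + k{\left(-526 \right)}\right) = \left(2268624 + 596661\right) \left(2751545 + \left(-526\right)^{\frac{3}{2}}\right) = 2865285 \left(2751545 - 526 i \sqrt{526}\right) = 7883960615325 - 1507139910 i \sqrt{526}$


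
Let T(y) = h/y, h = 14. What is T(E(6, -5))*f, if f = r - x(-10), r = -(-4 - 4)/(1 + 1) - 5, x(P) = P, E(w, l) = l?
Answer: -126/5 ≈ -25.200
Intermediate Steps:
T(y) = 14/y
r = -1 (r = -(-8)/2 - 5 = -1*(-4) - 5 = 4 - 5 = -1)
f = 9 (f = -1 - 1*(-10) = -1 + 10 = 9)
T(E(6, -5))*f = (14/(-5))*9 = (14*(-⅕))*9 = -14/5*9 = -126/5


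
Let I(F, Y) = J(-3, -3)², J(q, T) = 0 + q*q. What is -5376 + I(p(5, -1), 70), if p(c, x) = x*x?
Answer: -5295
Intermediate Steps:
p(c, x) = x²
J(q, T) = q² (J(q, T) = 0 + q² = q²)
I(F, Y) = 81 (I(F, Y) = ((-3)²)² = 9² = 81)
-5376 + I(p(5, -1), 70) = -5376 + 81 = -5295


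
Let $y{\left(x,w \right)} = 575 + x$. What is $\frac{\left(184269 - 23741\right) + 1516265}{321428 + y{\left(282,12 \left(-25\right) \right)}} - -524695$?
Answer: $\frac{169103004868}{322285} \approx 5.247 \cdot 10^{5}$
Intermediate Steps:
$\frac{\left(184269 - 23741\right) + 1516265}{321428 + y{\left(282,12 \left(-25\right) \right)}} - -524695 = \frac{\left(184269 - 23741\right) + 1516265}{321428 + \left(575 + 282\right)} - -524695 = \frac{160528 + 1516265}{321428 + 857} + 524695 = \frac{1676793}{322285} + 524695 = \frac{169103004868}{322285}$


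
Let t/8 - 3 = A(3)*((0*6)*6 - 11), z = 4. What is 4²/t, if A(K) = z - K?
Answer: -¼ ≈ -0.25000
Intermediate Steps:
A(K) = 4 - K
t = -64 (t = 24 + 8*((4 - 1*3)*((0*6)*6 - 11)) = 24 + 8*((4 - 3)*(0*6 - 11)) = 24 + 8*(1*(0 - 11)) = 24 + 8*(1*(-11)) = 24 + 8*(-11) = 24 - 88 = -64)
4²/t = 4²/(-64) = 16*(-1/64) = -¼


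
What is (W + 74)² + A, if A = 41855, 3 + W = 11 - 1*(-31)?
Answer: 54624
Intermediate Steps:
W = 39 (W = -3 + (11 - 1*(-31)) = -3 + (11 + 31) = -3 + 42 = 39)
(W + 74)² + A = (39 + 74)² + 41855 = 113² + 41855 = 12769 + 41855 = 54624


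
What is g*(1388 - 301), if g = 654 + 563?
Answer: 1322879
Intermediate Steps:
g = 1217
g*(1388 - 301) = 1217*(1388 - 301) = 1217*1087 = 1322879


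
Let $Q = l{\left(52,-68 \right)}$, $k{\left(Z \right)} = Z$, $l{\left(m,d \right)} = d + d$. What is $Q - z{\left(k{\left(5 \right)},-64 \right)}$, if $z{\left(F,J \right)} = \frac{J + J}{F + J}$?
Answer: $- \frac{8152}{59} \approx -138.17$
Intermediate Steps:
$l{\left(m,d \right)} = 2 d$
$Q = -136$ ($Q = 2 \left(-68\right) = -136$)
$z{\left(F,J \right)} = \frac{2 J}{F + J}$
$Q - z{\left(k{\left(5 \right)},-64 \right)} = -136 - 2 \left(-64\right) \frac{1}{5 - 64} = -136 - 2 \left(-64\right) \frac{1}{-59} = -136 - 2 \left(-64\right) \left(- \frac{1}{59}\right) = -136 - \frac{128}{59} = - \frac{8152}{59}$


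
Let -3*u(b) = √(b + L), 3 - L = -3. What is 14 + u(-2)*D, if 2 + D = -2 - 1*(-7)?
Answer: 12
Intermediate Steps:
D = 3 (D = -2 + (-2 - 1*(-7)) = -2 + (-2 + 7) = -2 + 5 = 3)
L = 6 (L = 3 - 1*(-3) = 3 + 3 = 6)
u(b) = -√(6 + b)/3 (u(b) = -√(b + 6)/3 = -√(6 + b)/3)
14 + u(-2)*D = 14 - √(6 - 2)/3*3 = 14 - √4/3*3 = 14 - ⅓*2*3 = 14 - ⅔*3 = 14 - 2 = 12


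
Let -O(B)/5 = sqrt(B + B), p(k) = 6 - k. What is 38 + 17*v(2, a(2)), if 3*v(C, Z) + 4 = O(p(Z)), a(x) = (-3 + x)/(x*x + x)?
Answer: 46/3 - 85*sqrt(111)/9 ≈ -84.170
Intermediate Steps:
a(x) = (-3 + x)/(x + x**2) (a(x) = (-3 + x)/(x**2 + x) = (-3 + x)/(x + x**2))
O(B) = -5*sqrt(2)*sqrt(B) (O(B) = -5*sqrt(B + B) = -5*sqrt(2)*sqrt(B))
v(C, Z) = -4/3 - 5*sqrt(2)*sqrt(6 - Z)/3 (v(C, Z) = -4/3 + (-5*sqrt(2)*sqrt(6 - Z))/3 = -4/3 - 5*sqrt(2)*sqrt(6 - Z)/3)
38 + 17*v(2, a(2)) = 38 + 17*(-4/3 - 5*sqrt(12 - 2*(-3 + 2)/(2*(1 + 2)))/3) = 38 + 17*(-4/3 - 5*sqrt(12 - (-1)/3)/3) = 38 + 17*(-4/3 - 5*sqrt(12 - 2*(-1/6))/3) = 38 + 17*(-4/3 - 5*sqrt(12 + 1/3)/3) = 38 + 17*(-4/3 - 5*sqrt(111)/9) = 38 + (-68/3 - 85*sqrt(111)/9) = 46/3 - 85*sqrt(111)/9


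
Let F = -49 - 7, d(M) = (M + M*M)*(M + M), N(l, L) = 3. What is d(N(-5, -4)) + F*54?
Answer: -2952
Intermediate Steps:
d(M) = 2*M*(M + M²) (d(M) = (M + M²)*(2*M) = 2*M*(M + M²))
F = -56
d(N(-5, -4)) + F*54 = 2*3²*(1 + 3) - 56*54 = 2*9*4 - 3024 = 72 - 3024 = -2952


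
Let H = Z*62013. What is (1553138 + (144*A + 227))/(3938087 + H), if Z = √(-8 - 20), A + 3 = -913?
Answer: 5597837085107/15616206360301 - 176298121986*I*√7/15616206360301 ≈ 0.35846 - 0.029869*I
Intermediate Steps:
A = -916 (A = -3 - 913 = -916)
Z = 2*I*√7 (Z = √(-28) = 2*I*√7 ≈ 5.2915*I)
H = 124026*I*√7 (H = (2*I*√7)*62013 = 124026*I*√7 ≈ 3.2814e+5*I)
(1553138 + (144*A + 227))/(3938087 + H) = (1553138 + (144*(-916) + 227))/(3938087 + 124026*I*√7) = (1553138 + (-131904 + 227))/(3938087 + 124026*I*√7) = (1553138 - 131677)/(3938087 + 124026*I*√7) = 1421461/(3938087 + 124026*I*√7)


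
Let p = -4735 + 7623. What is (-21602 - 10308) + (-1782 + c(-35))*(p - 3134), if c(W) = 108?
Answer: 379894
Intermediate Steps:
p = 2888
(-21602 - 10308) + (-1782 + c(-35))*(p - 3134) = (-21602 - 10308) + (-1782 + 108)*(2888 - 3134) = -31910 - 1674*(-246) = -31910 + 411804 = 379894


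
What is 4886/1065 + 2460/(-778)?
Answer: 590704/414285 ≈ 1.4258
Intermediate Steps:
4886/1065 + 2460/(-778) = 4886*(1/1065) + 2460*(-1/778) = 4886/1065 - 1230/389 = 590704/414285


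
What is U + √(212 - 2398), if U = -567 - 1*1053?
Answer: -1620 + I*√2186 ≈ -1620.0 + 46.755*I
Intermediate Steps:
U = -1620 (U = -567 - 1053 = -1620)
U + √(212 - 2398) = -1620 + √(212 - 2398) = -1620 + √(-2186) = -1620 + I*√2186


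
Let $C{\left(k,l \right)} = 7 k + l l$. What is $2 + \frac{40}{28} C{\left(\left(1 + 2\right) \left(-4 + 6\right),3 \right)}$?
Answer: $\frac{524}{7} \approx 74.857$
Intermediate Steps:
$C{\left(k,l \right)} = l^{2} + 7 k$ ($C{\left(k,l \right)} = 7 k + l^{2} = l^{2} + 7 k$)
$2 + \frac{40}{28} C{\left(\left(1 + 2\right) \left(-4 + 6\right),3 \right)} = 2 + \frac{40}{28} \left(3^{2} + 7 \left(1 + 2\right) \left(-4 + 6\right)\right) = 2 + 40 \cdot \frac{1}{28} \left(9 + 7 \cdot 3 \cdot 2\right) = 2 + \frac{10 \left(9 + 7 \cdot 6\right)}{7} = 2 + \frac{10 \left(9 + 42\right)}{7} = 2 + \frac{10}{7} \cdot 51 = 2 + \frac{510}{7} = \frac{524}{7}$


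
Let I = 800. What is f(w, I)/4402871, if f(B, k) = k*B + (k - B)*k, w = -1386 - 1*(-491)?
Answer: 640000/4402871 ≈ 0.14536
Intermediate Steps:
w = -895 (w = -1386 + 491 = -895)
f(B, k) = B*k + k*(k - B)
f(w, I)/4402871 = 800**2/4402871 = 640000*(1/4402871) = 640000/4402871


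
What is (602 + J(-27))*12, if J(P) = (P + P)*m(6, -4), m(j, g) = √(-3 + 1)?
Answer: 7224 - 648*I*√2 ≈ 7224.0 - 916.41*I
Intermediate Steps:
m(j, g) = I*√2 (m(j, g) = √(-2) = I*√2)
J(P) = 2*I*P*√2 (J(P) = (P + P)*(I*√2) = (2*P)*(I*√2) = 2*I*P*√2)
(602 + J(-27))*12 = (602 + 2*I*(-27)*√2)*12 = (602 - 54*I*√2)*12 = 7224 - 648*I*√2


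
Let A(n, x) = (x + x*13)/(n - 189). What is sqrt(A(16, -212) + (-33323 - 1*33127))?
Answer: I*sqrt(1988268586)/173 ≈ 257.75*I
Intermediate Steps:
A(n, x) = 14*x/(-189 + n) (A(n, x) = (x + 13*x)/(-189 + n) = (14*x)/(-189 + n) = 14*x/(-189 + n))
sqrt(A(16, -212) + (-33323 - 1*33127)) = sqrt(14*(-212)/(-189 + 16) + (-33323 - 1*33127)) = sqrt(14*(-212)/(-173) + (-33323 - 33127)) = sqrt(14*(-212)*(-1/173) - 66450) = sqrt(2968/173 - 66450) = sqrt(-11492882/173) = I*sqrt(1988268586)/173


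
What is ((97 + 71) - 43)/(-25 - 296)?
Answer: -125/321 ≈ -0.38941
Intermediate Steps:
((97 + 71) - 43)/(-25 - 296) = (168 - 43)/(-321) = 125*(-1/321) = -125/321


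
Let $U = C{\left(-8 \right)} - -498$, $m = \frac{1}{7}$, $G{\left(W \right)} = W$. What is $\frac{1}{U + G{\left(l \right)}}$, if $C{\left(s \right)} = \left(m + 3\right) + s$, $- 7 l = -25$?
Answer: $\frac{7}{3477} \approx 0.0020132$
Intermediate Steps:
$l = \frac{25}{7}$ ($l = \left(- \frac{1}{7}\right) \left(-25\right) = \frac{25}{7} \approx 3.5714$)
$m = \frac{1}{7} \approx 0.14286$
$C{\left(s \right)} = \frac{22}{7} + s$ ($C{\left(s \right)} = \left(\frac{1}{7} + 3\right) + s = \frac{22}{7} + s$)
$U = \frac{3452}{7}$ ($U = \left(\frac{22}{7} - 8\right) - -498 = - \frac{34}{7} + 498 = \frac{3452}{7} \approx 493.14$)
$\frac{1}{U + G{\left(l \right)}} = \frac{1}{\frac{3452}{7} + \frac{25}{7}} = \frac{1}{\frac{3477}{7}} = \frac{7}{3477}$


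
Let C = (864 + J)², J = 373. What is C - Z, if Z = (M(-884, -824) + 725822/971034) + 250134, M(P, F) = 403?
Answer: 621282726833/485517 ≈ 1.2796e+6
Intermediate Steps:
Z = 121640335540/485517 (Z = (403 + 725822/971034) + 250134 = (403 + 725822*(1/971034)) + 250134 = (403 + 362911/485517) + 250134 = 196026262/485517 + 250134 = 121640335540/485517 ≈ 2.5054e+5)
C = 1530169 (C = (864 + 373)² = 1237² = 1530169)
C - Z = 1530169 - 1*121640335540/485517 = 1530169 - 121640335540/485517 = 621282726833/485517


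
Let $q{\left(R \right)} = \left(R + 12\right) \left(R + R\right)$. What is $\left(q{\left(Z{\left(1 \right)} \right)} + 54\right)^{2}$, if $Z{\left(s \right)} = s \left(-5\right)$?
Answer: $256$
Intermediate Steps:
$Z{\left(s \right)} = - 5 s$
$q{\left(R \right)} = 2 R \left(12 + R\right)$ ($q{\left(R \right)} = \left(12 + R\right) 2 R = 2 R \left(12 + R\right)$)
$\left(q{\left(Z{\left(1 \right)} \right)} + 54\right)^{2} = \left(2 \left(\left(-5\right) 1\right) \left(12 - 5\right) + 54\right)^{2} = \left(2 \left(-5\right) \left(12 - 5\right) + 54\right)^{2} = \left(2 \left(-5\right) 7 + 54\right)^{2} = \left(-70 + 54\right)^{2} = \left(-16\right)^{2} = 256$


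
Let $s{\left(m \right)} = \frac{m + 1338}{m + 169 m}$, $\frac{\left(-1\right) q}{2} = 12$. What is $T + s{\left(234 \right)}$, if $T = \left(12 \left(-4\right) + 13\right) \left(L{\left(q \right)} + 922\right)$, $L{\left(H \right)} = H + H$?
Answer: $- \frac{101405719}{3315} \approx -30590.0$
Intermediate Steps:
$q = -24$ ($q = \left(-2\right) 12 = -24$)
$L{\left(H \right)} = 2 H$
$s{\left(m \right)} = \frac{1338 + m}{170 m}$
$T = -30590$ ($T = \left(12 \left(-4\right) + 13\right) \left(2 \left(-24\right) + 922\right) = \left(-48 + 13\right) \left(-48 + 922\right) = \left(-35\right) 874 = -30590$)
$T + s{\left(234 \right)} = -30590 + \frac{1338 + 234}{170 \cdot 234} = -30590 + \frac{1}{170} \cdot \frac{1}{234} \cdot 1572 = -30590 + \frac{131}{3315} = - \frac{101405719}{3315}$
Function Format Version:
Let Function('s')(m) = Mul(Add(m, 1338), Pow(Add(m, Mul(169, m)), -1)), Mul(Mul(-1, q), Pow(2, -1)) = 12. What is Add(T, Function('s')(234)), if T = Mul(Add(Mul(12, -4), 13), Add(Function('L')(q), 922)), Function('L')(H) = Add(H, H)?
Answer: Rational(-101405719, 3315) ≈ -30590.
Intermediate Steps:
q = -24 (q = Mul(-2, 12) = -24)
Function('L')(H) = Mul(2, H)
Function('s')(m) = Mul(Rational(1, 170), Pow(m, -1), Add(1338, m)) (Function('s')(m) = Mul(Add(1338, m), Pow(Mul(170, m), -1)) = Mul(Add(1338, m), Mul(Rational(1, 170), Pow(m, -1))) = Mul(Rational(1, 170), Pow(m, -1), Add(1338, m)))
T = -30590 (T = Mul(Add(Mul(12, -4), 13), Add(Mul(2, -24), 922)) = Mul(Add(-48, 13), Add(-48, 922)) = Mul(-35, 874) = -30590)
Add(T, Function('s')(234)) = Add(-30590, Mul(Rational(1, 170), Pow(234, -1), Add(1338, 234))) = Add(-30590, Mul(Rational(1, 170), Rational(1, 234), 1572)) = Add(-30590, Rational(131, 3315)) = Rational(-101405719, 3315)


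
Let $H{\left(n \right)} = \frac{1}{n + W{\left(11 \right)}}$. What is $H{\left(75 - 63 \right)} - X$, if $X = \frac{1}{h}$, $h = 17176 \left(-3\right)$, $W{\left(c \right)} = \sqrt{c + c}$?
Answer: $\frac{309229}{3143208} - \frac{\sqrt{22}}{122} \approx 0.059934$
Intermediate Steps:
$W{\left(c \right)} = \sqrt{2} \sqrt{c}$ ($W{\left(c \right)} = \sqrt{2 c} = \sqrt{2} \sqrt{c}$)
$H{\left(n \right)} = \frac{1}{n + \sqrt{22}}$ ($H{\left(n \right)} = \frac{1}{n + \sqrt{2} \sqrt{11}} = \frac{1}{n + \sqrt{22}}$)
$h = -51528$
$X = - \frac{1}{51528}$ ($X = \frac{1}{-51528} = - \frac{1}{51528} \approx -1.9407 \cdot 10^{-5}$)
$H{\left(75 - 63 \right)} - X = \frac{1}{\left(75 - 63\right) + \sqrt{22}} - - \frac{1}{51528} = \frac{1}{\left(75 - 63\right) + \sqrt{22}} + \frac{1}{51528} = \frac{1}{12 + \sqrt{22}} + \frac{1}{51528} = \frac{1}{51528} + \frac{1}{12 + \sqrt{22}}$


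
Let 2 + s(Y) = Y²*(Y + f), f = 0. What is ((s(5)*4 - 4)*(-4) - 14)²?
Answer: 3865156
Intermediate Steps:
s(Y) = -2 + Y³ (s(Y) = -2 + Y²*(Y + 0) = -2 + Y²*Y = -2 + Y³)
((s(5)*4 - 4)*(-4) - 14)² = (((-2 + 5³)*4 - 4)*(-4) - 14)² = (((-2 + 125)*4 - 4)*(-4) - 14)² = ((123*4 - 4)*(-4) - 14)² = ((492 - 4)*(-4) - 14)² = (488*(-4) - 14)² = (-1952 - 14)² = (-1966)² = 3865156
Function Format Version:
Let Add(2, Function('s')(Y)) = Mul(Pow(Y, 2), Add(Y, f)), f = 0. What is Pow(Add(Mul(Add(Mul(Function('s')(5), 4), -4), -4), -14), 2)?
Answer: 3865156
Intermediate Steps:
Function('s')(Y) = Add(-2, Pow(Y, 3)) (Function('s')(Y) = Add(-2, Mul(Pow(Y, 2), Add(Y, 0))) = Add(-2, Mul(Pow(Y, 2), Y)) = Add(-2, Pow(Y, 3)))
Pow(Add(Mul(Add(Mul(Function('s')(5), 4), -4), -4), -14), 2) = Pow(Add(Mul(Add(Mul(Add(-2, Pow(5, 3)), 4), -4), -4), -14), 2) = Pow(Add(Mul(Add(Mul(Add(-2, 125), 4), -4), -4), -14), 2) = Pow(Add(Mul(Add(Mul(123, 4), -4), -4), -14), 2) = Pow(Add(Mul(Add(492, -4), -4), -14), 2) = Pow(Add(Mul(488, -4), -14), 2) = Pow(Add(-1952, -14), 2) = Pow(-1966, 2) = 3865156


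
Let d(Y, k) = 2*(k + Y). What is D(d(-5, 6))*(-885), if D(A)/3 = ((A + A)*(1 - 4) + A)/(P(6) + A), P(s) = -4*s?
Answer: -13275/11 ≈ -1206.8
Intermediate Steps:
d(Y, k) = 2*Y + 2*k (d(Y, k) = 2*(Y + k) = 2*Y + 2*k)
D(A) = -15*A/(-24 + A) (D(A) = 3*(((A + A)*(1 - 4) + A)/(-4*6 + A)) = 3*(((2*A)*(-3) + A)/(-24 + A)) = 3*((-6*A + A)/(-24 + A)) = 3*((-5*A)/(-24 + A)) = 3*(-5*A/(-24 + A)) = -15*A/(-24 + A))
D(d(-5, 6))*(-885) = -15*(2*(-5) + 2*6)/(-24 + (2*(-5) + 2*6))*(-885) = -15*(-10 + 12)/(-24 + (-10 + 12))*(-885) = -15*2/(-24 + 2)*(-885) = -15*2/(-22)*(-885) = -15*2*(-1/22)*(-885) = (15/11)*(-885) = -13275/11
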